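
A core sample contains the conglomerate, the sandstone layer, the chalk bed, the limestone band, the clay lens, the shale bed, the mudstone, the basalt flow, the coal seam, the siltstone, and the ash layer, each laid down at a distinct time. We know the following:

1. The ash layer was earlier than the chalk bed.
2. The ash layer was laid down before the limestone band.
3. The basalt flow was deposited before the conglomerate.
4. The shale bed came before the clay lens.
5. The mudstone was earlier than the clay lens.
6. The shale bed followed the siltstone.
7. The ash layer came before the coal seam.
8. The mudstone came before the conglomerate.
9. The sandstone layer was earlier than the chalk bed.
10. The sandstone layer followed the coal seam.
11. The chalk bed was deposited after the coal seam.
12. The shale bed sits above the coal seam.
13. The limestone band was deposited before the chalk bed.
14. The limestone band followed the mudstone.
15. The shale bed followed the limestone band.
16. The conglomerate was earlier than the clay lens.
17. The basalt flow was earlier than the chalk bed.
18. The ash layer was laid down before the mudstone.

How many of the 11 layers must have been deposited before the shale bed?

Directly stated before the shale bed: the coal seam, the limestone band, and the siltstone.
The ash layer reaches the shale bed via the ash layer → the limestone band → the shale bed.
The mudstone reaches the shale bed via the mudstone → the limestone band → the shale bed.
No chain forces the chalk bed (or any of the others) ahead of the shale bed.
That's the ash layer, the coal seam, the limestone band, the mudstone, and the siltstone — 5 in all.

5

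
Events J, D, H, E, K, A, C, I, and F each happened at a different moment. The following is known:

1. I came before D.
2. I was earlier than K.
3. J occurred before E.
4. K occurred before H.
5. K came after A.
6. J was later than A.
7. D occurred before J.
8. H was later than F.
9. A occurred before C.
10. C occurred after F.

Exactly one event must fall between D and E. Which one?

J

Tracing the constraints gives D → J → E, so J sits after D and before E.
No other event is forced both after D and before E.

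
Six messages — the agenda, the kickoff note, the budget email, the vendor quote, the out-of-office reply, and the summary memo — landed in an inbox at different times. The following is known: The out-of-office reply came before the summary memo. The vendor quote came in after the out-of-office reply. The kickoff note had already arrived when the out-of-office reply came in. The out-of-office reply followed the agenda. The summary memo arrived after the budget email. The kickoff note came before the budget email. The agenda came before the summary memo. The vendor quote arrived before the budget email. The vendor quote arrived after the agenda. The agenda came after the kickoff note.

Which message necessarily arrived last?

the summary memo

Every other message has a chain of constraints placing it before the summary memo, so the summary memo is last.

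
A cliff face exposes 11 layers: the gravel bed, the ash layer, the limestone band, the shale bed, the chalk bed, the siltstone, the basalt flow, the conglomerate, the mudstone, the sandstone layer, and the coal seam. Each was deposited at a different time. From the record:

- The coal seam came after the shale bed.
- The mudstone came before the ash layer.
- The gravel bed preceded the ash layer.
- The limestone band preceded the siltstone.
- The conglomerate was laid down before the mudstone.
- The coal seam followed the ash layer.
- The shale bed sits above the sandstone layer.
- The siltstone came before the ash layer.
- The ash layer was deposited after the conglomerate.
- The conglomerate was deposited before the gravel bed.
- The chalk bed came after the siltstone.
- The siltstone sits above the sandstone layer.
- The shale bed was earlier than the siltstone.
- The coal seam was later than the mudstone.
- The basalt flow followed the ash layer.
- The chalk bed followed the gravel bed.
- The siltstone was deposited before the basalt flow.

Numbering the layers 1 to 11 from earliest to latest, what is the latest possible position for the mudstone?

8

The mudstone must come before the ash layer, the basalt flow, and the coal seam — 3 layers forced after it.
Everything else can be placed before the mudstone in some valid order, so the mudstone can sit as late as position 11 − 3 = 8.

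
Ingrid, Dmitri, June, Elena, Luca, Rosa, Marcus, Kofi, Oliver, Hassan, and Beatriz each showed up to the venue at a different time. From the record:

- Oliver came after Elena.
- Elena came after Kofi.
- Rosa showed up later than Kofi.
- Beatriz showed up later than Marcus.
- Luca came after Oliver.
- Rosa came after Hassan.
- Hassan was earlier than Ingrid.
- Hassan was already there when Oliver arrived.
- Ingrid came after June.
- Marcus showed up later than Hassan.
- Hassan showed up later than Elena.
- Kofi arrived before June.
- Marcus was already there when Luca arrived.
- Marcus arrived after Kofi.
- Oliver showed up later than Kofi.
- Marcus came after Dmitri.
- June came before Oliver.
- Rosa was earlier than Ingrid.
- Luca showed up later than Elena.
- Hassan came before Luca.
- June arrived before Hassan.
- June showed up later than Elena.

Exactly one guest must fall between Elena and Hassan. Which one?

Tracing the constraints gives Elena → June → Hassan, so June sits after Elena and before Hassan.
No other guest is forced both after Elena and before Hassan.

June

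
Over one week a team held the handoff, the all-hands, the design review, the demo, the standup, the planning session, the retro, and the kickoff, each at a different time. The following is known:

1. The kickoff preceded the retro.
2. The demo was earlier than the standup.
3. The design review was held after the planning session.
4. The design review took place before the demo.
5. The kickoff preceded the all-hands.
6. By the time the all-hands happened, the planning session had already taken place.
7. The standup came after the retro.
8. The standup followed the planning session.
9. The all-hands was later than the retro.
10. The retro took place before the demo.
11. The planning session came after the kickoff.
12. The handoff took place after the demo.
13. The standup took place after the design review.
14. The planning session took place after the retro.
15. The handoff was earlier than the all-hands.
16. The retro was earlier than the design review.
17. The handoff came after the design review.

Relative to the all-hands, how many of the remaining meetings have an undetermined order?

1

Forced before the all-hands: the demo, the design review, the handoff, the kickoff, the planning session, and the retro.
That leaves the standup with no forced order relative to the all-hands — 1.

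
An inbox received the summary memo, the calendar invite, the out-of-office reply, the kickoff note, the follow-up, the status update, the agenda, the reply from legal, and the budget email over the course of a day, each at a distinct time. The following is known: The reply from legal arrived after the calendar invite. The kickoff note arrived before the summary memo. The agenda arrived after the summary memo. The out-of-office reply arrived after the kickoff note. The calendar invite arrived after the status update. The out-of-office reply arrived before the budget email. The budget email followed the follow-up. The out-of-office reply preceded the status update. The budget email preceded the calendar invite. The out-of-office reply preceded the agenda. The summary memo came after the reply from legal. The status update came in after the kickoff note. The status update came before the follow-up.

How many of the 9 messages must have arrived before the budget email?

4

Directly stated before the budget email: the follow-up and the out-of-office reply.
The kickoff note reaches the budget email via the kickoff note → the out-of-office reply → the budget email.
The status update reaches the budget email via the status update → the follow-up → the budget email.
No chain forces the summary memo (or any of the others) ahead of the budget email.
That's the follow-up, the kickoff note, the out-of-office reply, and the status update — 4 in all.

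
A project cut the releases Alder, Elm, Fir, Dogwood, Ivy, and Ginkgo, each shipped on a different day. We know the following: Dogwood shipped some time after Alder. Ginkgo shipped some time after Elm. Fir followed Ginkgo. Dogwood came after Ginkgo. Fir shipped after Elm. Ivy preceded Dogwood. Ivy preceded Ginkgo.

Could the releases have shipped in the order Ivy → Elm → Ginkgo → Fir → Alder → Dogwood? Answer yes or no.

yes

Check each stated constraint against the proposed order — e.g. Ginkgo is ahead of Dogwood; Ivy is ahead of Dogwood. Every pair is in the required order; nothing is violated.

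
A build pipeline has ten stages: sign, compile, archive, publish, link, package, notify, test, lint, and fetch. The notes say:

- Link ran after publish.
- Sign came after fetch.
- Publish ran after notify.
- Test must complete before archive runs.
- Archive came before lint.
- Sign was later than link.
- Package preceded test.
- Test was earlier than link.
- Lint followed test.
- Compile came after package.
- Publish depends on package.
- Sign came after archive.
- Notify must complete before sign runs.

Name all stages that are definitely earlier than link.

notify, package, publish, test

Directly stated before link: publish and test.
Notify reaches link via notify → publish → link.
Package reaches link via package → publish → link.
No chain forces sign (or any of the others) ahead of link.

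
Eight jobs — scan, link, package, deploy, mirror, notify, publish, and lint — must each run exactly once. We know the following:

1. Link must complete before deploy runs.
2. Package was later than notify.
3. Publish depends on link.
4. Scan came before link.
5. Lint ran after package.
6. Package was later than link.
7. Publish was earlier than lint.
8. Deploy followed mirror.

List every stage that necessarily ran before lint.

Directly stated before lint: package and publish.
Link reaches lint via link → package → lint.
Notify reaches lint via notify → package → lint.
Scan reaches lint via scan → link → package → lint.

link, notify, package, publish, scan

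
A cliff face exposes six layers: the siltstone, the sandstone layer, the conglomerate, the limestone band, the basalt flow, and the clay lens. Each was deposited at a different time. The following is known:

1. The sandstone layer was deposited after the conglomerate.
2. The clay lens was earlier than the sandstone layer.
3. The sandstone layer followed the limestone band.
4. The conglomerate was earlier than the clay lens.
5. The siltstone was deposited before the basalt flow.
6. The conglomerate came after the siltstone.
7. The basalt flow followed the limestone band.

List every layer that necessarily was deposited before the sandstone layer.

the clay lens, the conglomerate, the limestone band, the siltstone

Directly stated before the sandstone layer: the clay lens, the conglomerate, and the limestone band.
The siltstone reaches the sandstone layer via the siltstone → the conglomerate → the sandstone layer.
No chain forces the basalt flow ahead of the sandstone layer.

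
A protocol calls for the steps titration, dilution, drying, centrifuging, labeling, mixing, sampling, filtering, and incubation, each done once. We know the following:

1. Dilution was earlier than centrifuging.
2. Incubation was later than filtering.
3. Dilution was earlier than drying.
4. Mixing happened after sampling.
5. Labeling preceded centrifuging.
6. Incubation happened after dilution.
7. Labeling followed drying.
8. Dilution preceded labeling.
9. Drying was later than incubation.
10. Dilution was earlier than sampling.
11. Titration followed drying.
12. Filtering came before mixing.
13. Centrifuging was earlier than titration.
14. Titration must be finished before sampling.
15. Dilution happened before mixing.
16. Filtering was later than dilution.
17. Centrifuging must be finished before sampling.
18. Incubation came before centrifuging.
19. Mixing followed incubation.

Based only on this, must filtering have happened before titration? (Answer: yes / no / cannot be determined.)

Chain the constraints: filtering → incubation → centrifuging → titration. Each link is directly stated, so filtering comes before titration.

yes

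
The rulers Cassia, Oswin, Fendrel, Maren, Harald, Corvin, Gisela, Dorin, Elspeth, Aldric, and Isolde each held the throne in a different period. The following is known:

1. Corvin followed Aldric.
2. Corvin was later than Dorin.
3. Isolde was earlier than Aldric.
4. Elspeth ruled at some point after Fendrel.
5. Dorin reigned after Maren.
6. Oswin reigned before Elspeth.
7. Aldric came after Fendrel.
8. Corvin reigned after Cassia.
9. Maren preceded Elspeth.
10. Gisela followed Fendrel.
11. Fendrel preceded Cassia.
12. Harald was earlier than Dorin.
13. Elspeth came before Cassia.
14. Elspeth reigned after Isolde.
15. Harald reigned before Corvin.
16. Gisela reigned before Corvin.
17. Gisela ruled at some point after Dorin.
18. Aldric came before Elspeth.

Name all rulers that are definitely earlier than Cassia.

Aldric, Elspeth, Fendrel, Isolde, Maren, Oswin

Directly stated before Cassia: Elspeth and Fendrel.
Aldric reaches Cassia via Aldric → Elspeth → Cassia.
Isolde reaches Cassia via Isolde → Elspeth → Cassia.
Maren reaches Cassia via Maren → Elspeth → Cassia.
Likewise Oswin reaches Cassia by chaining the stated constraints.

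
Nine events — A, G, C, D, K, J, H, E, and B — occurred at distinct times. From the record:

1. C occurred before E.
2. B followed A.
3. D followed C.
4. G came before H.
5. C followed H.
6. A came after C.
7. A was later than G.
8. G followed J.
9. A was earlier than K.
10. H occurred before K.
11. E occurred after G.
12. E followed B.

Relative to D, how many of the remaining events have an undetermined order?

Forced before D: C, G, H, and J.
That leaves A, B, E, and K with no forced order relative to D — 4.

4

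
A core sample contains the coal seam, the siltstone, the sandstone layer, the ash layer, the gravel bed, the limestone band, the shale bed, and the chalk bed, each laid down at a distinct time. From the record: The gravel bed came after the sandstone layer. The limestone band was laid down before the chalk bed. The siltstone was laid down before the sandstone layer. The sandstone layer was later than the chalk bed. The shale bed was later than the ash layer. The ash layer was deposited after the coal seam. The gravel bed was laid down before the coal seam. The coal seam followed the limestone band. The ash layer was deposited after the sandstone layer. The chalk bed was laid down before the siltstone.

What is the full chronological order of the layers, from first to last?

the limestone band, the chalk bed, the siltstone, the sandstone layer, the gravel bed, the coal seam, the ash layer, the shale bed

The constraints fix every adjacent pair, so only one ordering works:
the limestone band → the chalk bed → the siltstone → the sandstone layer → the gravel bed → the coal seam → the ash layer → the shale bed.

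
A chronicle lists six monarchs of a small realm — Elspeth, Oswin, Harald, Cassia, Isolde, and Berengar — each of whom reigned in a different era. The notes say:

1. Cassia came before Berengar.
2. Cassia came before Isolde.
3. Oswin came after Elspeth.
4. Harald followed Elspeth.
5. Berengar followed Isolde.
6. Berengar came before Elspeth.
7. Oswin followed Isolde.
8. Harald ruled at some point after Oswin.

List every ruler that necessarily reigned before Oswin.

Directly stated before Oswin: Elspeth and Isolde.
Berengar reaches Oswin via Berengar → Elspeth → Oswin.
Cassia reaches Oswin via Cassia → Isolde → Oswin.
No chain forces Harald ahead of Oswin.

Berengar, Cassia, Elspeth, Isolde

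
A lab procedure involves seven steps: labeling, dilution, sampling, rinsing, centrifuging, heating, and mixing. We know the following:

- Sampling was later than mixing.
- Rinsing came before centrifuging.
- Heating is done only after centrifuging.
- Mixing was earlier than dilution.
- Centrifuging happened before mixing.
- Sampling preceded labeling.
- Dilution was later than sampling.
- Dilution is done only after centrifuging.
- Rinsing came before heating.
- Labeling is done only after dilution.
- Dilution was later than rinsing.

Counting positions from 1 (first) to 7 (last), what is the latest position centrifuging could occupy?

2

Centrifuging must come before dilution, heating, labeling, mixing, and sampling — 5 steps forced after it.
Everything else can be placed before centrifuging in some valid order, so centrifuging can sit as late as position 7 − 5 = 2.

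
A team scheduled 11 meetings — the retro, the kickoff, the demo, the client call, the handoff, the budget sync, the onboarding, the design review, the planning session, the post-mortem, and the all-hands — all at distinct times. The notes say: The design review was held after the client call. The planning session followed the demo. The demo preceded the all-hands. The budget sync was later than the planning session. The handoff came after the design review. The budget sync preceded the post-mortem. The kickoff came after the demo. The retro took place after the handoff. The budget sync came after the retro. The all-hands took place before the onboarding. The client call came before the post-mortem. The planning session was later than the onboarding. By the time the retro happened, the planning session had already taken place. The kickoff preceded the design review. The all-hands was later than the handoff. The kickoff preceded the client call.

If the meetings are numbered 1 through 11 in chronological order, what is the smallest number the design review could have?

The client call, the demo, and the kickoff must all come before the design review — 3 forced predecessors.
Nothing else is forced ahead of the design review, so its earliest slot is position 3 + 1 = 4.

4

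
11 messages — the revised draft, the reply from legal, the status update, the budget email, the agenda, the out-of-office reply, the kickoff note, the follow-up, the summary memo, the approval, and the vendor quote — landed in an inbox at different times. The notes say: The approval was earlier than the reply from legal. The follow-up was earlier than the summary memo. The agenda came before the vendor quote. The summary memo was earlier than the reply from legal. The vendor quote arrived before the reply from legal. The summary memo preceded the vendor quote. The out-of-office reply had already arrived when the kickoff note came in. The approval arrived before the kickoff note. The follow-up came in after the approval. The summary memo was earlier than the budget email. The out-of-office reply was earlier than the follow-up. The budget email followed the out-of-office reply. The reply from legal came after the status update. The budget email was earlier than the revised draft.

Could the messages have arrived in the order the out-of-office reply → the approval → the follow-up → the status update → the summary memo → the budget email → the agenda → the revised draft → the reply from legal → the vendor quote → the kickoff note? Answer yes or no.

no

The constraints require the vendor quote before the reply from legal, but in the proposed sequence the reply from legal appears ahead of the vendor quote. That one violation is enough.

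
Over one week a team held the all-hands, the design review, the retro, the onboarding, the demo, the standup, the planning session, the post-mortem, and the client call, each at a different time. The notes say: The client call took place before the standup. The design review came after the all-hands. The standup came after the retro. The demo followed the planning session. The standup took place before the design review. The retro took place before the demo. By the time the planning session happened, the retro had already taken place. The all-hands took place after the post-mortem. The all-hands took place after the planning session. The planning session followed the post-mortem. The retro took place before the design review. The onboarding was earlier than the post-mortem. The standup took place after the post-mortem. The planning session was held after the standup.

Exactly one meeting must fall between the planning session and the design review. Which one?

Tracing the constraints gives the planning session → the all-hands → the design review, so the all-hands sits after the planning session and before the design review.
No other meeting is forced both after the planning session and before the design review.

the all-hands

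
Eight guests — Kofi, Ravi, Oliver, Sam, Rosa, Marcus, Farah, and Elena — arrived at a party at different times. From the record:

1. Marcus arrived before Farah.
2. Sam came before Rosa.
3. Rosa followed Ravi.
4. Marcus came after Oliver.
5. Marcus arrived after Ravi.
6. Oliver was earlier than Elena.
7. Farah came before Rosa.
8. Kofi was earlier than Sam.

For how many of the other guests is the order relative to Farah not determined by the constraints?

3

Forced before Farah: Marcus, Oliver, and Ravi; forced after Farah: Rosa.
That leaves Elena, Kofi, and Sam with no forced order relative to Farah — 3.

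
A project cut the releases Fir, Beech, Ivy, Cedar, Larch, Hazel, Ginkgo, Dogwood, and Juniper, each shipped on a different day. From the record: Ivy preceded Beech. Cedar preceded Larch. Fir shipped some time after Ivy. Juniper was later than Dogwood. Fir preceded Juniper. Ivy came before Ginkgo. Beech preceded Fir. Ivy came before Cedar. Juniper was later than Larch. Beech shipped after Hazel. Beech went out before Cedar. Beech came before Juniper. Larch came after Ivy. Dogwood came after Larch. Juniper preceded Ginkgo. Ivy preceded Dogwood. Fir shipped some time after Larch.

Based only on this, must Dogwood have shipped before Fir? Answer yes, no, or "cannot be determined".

cannot be determined

No chain of stated constraints runs from Dogwood to Fir, and none runs from Fir to Dogwood either.
So the relative order of Dogwood and Fir is not fixed by the given facts.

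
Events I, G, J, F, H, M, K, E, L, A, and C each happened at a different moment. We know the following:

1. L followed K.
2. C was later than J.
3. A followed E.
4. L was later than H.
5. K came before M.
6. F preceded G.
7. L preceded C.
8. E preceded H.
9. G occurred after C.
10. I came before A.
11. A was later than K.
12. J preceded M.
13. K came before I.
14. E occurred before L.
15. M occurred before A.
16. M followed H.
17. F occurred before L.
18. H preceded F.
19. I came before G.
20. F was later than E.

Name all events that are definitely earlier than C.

Directly stated before C: J and L.
E reaches C via E → L → C.
F reaches C via F → L → C.
H reaches C via H → L → C.
Likewise K reaches C by chaining the stated constraints.

E, F, H, J, K, L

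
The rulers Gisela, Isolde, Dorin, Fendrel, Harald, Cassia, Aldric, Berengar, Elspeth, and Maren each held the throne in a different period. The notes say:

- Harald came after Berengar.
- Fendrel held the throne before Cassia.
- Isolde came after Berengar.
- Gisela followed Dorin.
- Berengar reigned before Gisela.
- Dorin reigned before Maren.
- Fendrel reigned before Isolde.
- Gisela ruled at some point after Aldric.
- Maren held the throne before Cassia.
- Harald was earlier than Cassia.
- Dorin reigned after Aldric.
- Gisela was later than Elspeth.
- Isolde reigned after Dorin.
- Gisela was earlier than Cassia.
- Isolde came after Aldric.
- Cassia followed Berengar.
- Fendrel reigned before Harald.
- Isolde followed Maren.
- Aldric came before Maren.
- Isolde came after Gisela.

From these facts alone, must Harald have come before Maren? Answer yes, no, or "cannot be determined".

cannot be determined

No chain of stated constraints runs from Harald to Maren, and none runs from Maren to Harald either.
So the relative order of Harald and Maren is not fixed by the given facts.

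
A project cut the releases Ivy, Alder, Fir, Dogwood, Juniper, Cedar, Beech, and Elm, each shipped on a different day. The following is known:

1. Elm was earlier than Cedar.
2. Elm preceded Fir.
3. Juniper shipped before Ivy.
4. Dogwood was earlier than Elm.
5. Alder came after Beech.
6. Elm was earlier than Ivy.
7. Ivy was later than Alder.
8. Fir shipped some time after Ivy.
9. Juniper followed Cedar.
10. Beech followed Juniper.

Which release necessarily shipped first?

Dogwood

Dogwood has a chain of constraints placing it before every other release, so Dogwood must be first.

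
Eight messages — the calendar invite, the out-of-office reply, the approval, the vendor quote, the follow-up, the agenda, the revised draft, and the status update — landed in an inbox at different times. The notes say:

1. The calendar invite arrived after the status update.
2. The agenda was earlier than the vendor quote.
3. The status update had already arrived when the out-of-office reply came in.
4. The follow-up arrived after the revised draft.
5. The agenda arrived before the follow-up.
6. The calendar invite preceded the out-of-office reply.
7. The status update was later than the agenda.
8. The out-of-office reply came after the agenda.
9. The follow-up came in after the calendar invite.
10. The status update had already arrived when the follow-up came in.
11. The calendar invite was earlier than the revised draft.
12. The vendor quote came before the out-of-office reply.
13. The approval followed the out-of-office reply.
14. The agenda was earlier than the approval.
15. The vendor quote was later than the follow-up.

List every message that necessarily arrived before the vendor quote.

the agenda, the calendar invite, the follow-up, the revised draft, the status update

Directly stated before the vendor quote: the agenda and the follow-up.
The calendar invite reaches the vendor quote via the calendar invite → the follow-up → the vendor quote.
The revised draft reaches the vendor quote via the revised draft → the follow-up → the vendor quote.
The status update reaches the vendor quote via the status update → the follow-up → the vendor quote.
No chain forces the out-of-office reply (or any of the others) ahead of the vendor quote.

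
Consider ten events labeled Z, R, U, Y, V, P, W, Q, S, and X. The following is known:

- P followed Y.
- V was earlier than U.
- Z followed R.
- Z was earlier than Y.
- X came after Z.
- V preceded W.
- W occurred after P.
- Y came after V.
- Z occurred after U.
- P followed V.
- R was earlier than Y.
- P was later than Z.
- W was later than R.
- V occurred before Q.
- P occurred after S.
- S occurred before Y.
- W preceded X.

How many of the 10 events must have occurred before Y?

Directly stated before Y: R, S, V, and Z.
U reaches Y via U → Z → Y.
That's R, S, U, V, and Z — 5 in all.

5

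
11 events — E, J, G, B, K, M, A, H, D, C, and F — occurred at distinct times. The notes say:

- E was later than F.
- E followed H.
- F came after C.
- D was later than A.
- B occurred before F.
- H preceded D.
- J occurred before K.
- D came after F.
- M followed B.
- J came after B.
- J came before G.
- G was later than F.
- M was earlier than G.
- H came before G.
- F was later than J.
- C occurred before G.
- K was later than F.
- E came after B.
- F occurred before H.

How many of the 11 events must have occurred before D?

Directly stated before D: A, F, and H.
B reaches D via B → F → D.
C reaches D via C → F → D.
J reaches D via J → F → D.
No chain forces K (or any of the others) ahead of D.
That's A, B, C, F, H, and J — 6 in all.

6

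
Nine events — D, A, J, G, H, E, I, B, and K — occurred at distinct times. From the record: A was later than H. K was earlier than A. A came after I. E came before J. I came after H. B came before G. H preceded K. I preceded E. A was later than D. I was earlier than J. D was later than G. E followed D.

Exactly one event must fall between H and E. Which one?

I

Tracing the constraints gives H → I → E, so I sits after H and before E.
No other event is forced both after H and before E.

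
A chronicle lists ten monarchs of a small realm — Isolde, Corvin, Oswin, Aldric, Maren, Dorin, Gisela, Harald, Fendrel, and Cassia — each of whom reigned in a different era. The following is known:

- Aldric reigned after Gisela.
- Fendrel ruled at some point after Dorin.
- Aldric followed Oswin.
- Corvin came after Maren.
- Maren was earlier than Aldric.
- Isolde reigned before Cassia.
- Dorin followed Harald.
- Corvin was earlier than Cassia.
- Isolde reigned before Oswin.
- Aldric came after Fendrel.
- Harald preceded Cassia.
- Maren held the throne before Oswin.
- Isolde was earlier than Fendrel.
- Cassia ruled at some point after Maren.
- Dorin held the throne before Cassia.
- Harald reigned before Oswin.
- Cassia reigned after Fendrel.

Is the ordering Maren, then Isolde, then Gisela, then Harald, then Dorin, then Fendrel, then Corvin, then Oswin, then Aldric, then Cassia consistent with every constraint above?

yes

Check each stated constraint against the proposed order — e.g. Isolde is ahead of Cassia; Maren is ahead of Cassia. Every pair is in the required order; nothing is violated.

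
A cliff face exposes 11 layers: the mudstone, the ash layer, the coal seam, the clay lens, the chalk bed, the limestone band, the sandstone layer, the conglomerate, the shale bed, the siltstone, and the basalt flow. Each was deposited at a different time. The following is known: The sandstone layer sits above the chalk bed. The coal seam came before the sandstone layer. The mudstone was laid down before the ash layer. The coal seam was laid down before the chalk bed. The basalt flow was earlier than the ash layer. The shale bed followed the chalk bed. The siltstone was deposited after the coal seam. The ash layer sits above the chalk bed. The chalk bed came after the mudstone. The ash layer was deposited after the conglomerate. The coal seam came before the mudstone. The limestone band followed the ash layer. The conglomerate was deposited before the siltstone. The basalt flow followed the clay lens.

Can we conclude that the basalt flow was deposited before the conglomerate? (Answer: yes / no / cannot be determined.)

cannot be determined

No chain of stated constraints runs from the basalt flow to the conglomerate, and none runs from the conglomerate to the basalt flow either.
So the relative order of the basalt flow and the conglomerate is not fixed by the given facts.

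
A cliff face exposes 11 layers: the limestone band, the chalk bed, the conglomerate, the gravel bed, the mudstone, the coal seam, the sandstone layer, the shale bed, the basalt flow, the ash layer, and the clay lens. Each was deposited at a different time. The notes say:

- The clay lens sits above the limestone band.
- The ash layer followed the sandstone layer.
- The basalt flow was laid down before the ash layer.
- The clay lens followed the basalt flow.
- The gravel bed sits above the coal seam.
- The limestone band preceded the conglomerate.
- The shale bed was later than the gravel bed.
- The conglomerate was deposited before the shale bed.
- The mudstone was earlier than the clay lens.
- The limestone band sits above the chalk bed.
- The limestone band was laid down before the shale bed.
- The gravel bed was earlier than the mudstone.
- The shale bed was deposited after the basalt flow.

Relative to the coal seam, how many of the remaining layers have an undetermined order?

6

Forced after the coal seam: the clay lens, the gravel bed, the mudstone, and the shale bed.
That leaves the ash layer, the basalt flow, the chalk bed, the conglomerate, the limestone band, and the sandstone layer with no forced order relative to the coal seam — 6.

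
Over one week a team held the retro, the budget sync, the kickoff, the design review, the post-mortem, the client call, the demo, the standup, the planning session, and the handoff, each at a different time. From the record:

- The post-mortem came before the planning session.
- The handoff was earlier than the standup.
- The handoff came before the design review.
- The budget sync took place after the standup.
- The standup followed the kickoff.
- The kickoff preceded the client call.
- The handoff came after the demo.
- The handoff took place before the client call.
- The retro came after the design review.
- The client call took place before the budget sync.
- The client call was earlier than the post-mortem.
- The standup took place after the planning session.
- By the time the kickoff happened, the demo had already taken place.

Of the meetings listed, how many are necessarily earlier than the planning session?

5

Directly stated before the planning session: the post-mortem.
The client call reaches the planning session via the client call → the post-mortem → the planning session.
The demo reaches the planning session via the demo → the handoff → the client call → the post-mortem → the planning session.
The handoff reaches the planning session via the handoff → the client call → the post-mortem → the planning session.
Likewise the kickoff reaches the planning session by chaining the stated constraints.
No chain forces the design review (or any of the others) ahead of the planning session.
That's the client call, the demo, the handoff, the kickoff, and the post-mortem — 5 in all.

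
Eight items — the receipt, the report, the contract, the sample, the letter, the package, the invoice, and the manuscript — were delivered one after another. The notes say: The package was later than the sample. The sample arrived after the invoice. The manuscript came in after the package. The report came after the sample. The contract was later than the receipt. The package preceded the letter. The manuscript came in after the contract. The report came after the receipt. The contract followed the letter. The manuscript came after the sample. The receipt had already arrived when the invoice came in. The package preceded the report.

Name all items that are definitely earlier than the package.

the invoice, the receipt, the sample

Directly stated before the package: the sample.
The invoice reaches the package via the invoice → the sample → the package.
The receipt reaches the package via the receipt → the invoice → the sample → the package.
No chain forces the letter (or any of the others) ahead of the package.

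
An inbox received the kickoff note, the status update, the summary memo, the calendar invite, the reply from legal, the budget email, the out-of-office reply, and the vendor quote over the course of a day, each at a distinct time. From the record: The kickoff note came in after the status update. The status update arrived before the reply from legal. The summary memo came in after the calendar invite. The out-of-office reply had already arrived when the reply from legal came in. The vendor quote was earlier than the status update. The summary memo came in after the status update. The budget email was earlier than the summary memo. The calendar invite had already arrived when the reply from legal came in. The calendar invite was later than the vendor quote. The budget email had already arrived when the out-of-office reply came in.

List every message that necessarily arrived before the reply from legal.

Directly stated before the reply from legal: the calendar invite, the out-of-office reply, and the status update.
The budget email reaches the reply from legal via the budget email → the out-of-office reply → the reply from legal.
The vendor quote reaches the reply from legal via the vendor quote → the status update → the reply from legal.
No chain forces the kickoff note (or any of the others) ahead of the reply from legal.

the budget email, the calendar invite, the out-of-office reply, the status update, the vendor quote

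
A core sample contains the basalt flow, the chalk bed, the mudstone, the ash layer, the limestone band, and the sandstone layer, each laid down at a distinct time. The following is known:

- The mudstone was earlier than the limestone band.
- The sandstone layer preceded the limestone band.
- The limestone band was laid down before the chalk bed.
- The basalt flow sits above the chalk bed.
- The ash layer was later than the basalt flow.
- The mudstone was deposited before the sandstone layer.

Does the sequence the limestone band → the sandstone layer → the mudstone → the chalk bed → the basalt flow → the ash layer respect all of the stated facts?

The constraints require the mudstone before the limestone band, but in the proposed sequence the limestone band appears ahead of the mudstone. That one violation is enough.

no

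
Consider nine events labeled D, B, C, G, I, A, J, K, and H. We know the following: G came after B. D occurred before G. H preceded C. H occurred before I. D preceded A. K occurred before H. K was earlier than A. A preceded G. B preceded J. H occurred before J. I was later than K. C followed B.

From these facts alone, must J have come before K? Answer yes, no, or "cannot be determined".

Tracing the constraints gives K → H → J, so K must come before J.
That means J cannot be before K.

no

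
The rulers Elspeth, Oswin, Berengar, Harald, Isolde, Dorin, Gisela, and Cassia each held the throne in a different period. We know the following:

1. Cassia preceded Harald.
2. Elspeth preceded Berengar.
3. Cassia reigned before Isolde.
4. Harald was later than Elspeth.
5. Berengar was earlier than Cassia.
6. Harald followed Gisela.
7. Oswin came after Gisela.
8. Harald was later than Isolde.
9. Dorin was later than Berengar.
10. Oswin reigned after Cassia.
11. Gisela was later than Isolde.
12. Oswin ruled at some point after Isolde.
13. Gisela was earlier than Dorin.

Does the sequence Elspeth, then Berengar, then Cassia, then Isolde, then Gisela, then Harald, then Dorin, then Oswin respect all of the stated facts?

yes

Check each stated constraint against the proposed order — e.g. Berengar is ahead of Dorin; Cassia is ahead of Oswin. Every pair is in the required order; nothing is violated.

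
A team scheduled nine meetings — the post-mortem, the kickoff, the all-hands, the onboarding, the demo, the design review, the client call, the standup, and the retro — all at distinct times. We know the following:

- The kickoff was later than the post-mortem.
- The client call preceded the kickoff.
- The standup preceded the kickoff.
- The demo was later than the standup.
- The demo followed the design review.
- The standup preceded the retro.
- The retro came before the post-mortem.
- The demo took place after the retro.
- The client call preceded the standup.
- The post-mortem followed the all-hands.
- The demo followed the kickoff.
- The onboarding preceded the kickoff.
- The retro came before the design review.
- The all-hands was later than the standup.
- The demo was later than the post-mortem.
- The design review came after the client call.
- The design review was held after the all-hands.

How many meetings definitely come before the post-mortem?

4

Directly stated before the post-mortem: the all-hands and the retro.
The client call reaches the post-mortem via the client call → the standup → the retro → the post-mortem.
The standup reaches the post-mortem via the standup → the retro → the post-mortem.
No chain forces the design review (or any of the others) ahead of the post-mortem.
That's the all-hands, the client call, the retro, and the standup — 4 in all.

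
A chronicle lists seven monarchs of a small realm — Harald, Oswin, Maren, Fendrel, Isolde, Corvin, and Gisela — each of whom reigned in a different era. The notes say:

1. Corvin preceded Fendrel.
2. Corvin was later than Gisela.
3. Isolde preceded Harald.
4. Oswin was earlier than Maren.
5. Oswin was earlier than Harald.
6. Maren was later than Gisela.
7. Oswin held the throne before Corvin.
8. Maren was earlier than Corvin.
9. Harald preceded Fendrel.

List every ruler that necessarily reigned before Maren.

Directly stated before Maren: Gisela and Oswin.
No chain forces Fendrel (or any of the others) ahead of Maren.

Gisela, Oswin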